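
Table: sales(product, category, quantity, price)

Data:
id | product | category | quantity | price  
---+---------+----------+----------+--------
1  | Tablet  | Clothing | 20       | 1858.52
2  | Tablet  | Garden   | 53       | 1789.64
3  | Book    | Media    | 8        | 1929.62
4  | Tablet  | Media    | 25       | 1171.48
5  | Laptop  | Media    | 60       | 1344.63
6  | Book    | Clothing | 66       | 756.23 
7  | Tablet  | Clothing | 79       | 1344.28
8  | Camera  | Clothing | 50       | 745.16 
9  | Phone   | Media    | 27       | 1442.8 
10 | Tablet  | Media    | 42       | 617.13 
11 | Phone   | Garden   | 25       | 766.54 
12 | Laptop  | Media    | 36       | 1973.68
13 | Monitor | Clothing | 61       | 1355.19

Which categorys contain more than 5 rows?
SELECT category, COUNT(*) as cnt
FROM sales
GROUP BY category
HAVING COUNT(*) > 5

Result:
  Media: 6

Note: HAVING filters groups after aggregation, WHERE filters rows before.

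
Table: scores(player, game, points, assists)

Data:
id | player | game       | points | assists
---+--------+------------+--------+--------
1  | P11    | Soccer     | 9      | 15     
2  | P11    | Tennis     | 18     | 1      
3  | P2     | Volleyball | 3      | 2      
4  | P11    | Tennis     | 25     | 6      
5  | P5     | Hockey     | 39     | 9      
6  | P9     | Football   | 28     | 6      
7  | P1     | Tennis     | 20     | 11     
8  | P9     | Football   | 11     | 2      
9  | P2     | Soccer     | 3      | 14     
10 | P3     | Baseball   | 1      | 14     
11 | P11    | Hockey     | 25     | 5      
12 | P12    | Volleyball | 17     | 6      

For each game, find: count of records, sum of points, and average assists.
SELECT game,
       COUNT(*) as cnt,
       SUM(points) as total_points,
       AVG(assists) as avg_assists
FROM scores
GROUP BY game

Result:
  Baseball: 1 records, 1 total points, 14.00 avg assists
  Football: 2 records, 39 total points, 4.00 avg assists
  Hockey: 2 records, 64 total points, 7.00 avg assists
  Soccer: 2 records, 12 total points, 14.50 avg assists
  Tennis: 3 records, 63 total points, 6.00 avg assists
  Volleyball: 2 records, 20 total points, 4.00 avg assists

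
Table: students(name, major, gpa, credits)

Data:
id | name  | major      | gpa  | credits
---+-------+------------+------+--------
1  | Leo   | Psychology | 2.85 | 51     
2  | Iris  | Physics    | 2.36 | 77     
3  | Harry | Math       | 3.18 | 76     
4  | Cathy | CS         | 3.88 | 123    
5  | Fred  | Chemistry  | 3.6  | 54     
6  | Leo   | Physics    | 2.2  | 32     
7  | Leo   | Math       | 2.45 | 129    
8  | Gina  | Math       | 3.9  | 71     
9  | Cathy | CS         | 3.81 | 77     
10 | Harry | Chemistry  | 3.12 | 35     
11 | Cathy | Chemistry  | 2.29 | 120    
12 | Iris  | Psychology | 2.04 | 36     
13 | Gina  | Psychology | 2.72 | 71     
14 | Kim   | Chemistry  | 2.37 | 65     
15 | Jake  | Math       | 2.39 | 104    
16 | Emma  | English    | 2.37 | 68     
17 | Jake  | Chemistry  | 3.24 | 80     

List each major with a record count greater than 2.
SELECT major, COUNT(*) as cnt
FROM students
GROUP BY major
HAVING COUNT(*) > 2

Result:
  Chemistry: 5
  Math: 4
  Psychology: 3

Note: HAVING filters groups after aggregation, WHERE filters rows before.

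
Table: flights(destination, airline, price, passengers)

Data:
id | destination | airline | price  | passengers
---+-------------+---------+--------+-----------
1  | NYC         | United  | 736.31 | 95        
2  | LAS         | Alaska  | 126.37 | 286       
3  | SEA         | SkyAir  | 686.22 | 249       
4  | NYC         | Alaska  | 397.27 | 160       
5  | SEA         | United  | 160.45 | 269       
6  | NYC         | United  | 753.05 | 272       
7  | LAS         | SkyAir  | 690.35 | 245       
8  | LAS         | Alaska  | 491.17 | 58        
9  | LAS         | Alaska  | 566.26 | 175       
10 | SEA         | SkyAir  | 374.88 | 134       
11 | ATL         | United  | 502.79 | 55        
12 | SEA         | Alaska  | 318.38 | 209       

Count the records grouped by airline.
SELECT airline, COUNT(*) as count
FROM flights
GROUP BY airline

Result:
  Alaska: 5
  SkyAir: 3
  United: 4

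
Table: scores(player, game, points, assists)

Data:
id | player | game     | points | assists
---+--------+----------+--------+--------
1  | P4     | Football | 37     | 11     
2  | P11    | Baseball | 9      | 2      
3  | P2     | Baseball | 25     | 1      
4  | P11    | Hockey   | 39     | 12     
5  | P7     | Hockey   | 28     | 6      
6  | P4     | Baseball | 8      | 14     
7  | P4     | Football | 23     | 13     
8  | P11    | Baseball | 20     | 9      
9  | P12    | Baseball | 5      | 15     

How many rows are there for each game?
SELECT game, COUNT(*) as count
FROM scores
GROUP BY game

Result:
  Baseball: 5
  Football: 2
  Hockey: 2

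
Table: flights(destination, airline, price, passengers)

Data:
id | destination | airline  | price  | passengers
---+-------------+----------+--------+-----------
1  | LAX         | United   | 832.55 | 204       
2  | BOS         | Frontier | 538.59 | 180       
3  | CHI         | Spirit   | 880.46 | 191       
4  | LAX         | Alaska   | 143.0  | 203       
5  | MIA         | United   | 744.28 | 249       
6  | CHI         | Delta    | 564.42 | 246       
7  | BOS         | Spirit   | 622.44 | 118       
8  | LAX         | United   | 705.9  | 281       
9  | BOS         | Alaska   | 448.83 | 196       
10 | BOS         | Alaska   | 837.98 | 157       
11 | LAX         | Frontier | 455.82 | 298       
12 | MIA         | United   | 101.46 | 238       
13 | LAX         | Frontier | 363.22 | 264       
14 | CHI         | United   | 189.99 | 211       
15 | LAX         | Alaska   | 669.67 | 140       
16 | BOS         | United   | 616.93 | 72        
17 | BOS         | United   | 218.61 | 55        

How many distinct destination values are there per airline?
SELECT airline, COUNT(DISTINCT destination)
FROM flights
GROUP BY airline

Result:
  Alaska: 2 distinct
  Delta: 1 distinct
  Frontier: 2 distinct
  Spirit: 2 distinct
  United: 4 distinct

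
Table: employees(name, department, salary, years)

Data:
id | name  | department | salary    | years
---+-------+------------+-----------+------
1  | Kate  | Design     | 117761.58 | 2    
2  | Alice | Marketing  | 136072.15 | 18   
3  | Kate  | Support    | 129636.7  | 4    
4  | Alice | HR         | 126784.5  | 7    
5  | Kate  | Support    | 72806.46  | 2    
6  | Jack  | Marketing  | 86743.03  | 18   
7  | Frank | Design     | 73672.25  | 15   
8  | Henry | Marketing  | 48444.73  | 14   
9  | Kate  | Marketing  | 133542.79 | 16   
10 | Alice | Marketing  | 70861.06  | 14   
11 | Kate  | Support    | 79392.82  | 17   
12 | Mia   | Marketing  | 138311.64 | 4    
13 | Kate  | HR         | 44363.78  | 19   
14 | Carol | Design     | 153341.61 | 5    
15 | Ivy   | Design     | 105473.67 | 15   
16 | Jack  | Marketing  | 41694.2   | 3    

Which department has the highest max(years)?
SELECT department, MAX(years) as val
FROM employees
GROUP BY department
ORDER BY val DESC
LIMIT 1

Result: HR with max(years) = 19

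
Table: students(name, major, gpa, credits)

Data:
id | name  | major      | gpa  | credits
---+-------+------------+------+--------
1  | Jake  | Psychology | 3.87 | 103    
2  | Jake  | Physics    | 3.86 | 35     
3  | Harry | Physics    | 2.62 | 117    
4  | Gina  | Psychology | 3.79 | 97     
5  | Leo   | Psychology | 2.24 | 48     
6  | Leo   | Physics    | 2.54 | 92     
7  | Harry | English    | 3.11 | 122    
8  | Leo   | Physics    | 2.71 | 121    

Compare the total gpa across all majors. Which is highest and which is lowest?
SELECT major, SUM(gpa)
FROM students
GROUP BY major
ORDER BY SUM(gpa)

All groups:
  English: 3.11
  Psychology: 9.90
  Physics: 11.73

Highest: Physics (11.73)
Lowest: English (3.11)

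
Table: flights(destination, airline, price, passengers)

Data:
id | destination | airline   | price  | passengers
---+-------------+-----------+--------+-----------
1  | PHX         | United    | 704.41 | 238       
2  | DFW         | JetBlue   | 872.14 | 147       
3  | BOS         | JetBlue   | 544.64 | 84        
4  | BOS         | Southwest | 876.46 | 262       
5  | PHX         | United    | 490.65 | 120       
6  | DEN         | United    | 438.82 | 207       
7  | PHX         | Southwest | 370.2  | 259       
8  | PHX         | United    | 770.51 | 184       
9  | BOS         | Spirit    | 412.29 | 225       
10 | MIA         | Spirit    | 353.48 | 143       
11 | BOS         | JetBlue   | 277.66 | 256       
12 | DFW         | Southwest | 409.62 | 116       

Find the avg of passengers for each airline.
SELECT airline, AVG(passengers) as result
FROM flights
GROUP BY airline

Result:
  JetBlue: 162.33
  Southwest: 212.33
  Spirit: 184.00
  United: 187.25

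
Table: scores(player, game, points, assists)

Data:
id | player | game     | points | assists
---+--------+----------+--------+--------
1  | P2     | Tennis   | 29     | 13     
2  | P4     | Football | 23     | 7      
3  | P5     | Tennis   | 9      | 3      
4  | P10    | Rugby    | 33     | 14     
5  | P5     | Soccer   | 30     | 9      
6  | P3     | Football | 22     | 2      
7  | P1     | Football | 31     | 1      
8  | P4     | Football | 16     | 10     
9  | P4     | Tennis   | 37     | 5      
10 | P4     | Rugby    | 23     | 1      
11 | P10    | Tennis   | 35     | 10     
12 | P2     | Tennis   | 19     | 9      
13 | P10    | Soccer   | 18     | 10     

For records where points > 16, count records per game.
SELECT game, COUNT(*)
FROM scores
WHERE points > 16
GROUP BY game

Note: WHERE filters rows before grouping.

Result:
  Football: 3
  Rugby: 2
  Soccer: 2
  Tennis: 4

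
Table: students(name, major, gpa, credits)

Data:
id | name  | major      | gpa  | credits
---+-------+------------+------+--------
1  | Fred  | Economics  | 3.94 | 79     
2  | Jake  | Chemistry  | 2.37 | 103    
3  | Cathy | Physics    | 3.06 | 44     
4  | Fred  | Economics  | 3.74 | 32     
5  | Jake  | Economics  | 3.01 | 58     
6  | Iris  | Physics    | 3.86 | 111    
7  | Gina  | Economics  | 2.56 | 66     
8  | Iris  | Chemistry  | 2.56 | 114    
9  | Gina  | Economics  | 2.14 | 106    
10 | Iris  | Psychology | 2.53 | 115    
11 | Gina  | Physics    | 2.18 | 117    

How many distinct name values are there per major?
SELECT major, COUNT(DISTINCT name)
FROM students
GROUP BY major

Result:
  Chemistry: 2 distinct
  Economics: 3 distinct
  Physics: 3 distinct
  Psychology: 1 distinct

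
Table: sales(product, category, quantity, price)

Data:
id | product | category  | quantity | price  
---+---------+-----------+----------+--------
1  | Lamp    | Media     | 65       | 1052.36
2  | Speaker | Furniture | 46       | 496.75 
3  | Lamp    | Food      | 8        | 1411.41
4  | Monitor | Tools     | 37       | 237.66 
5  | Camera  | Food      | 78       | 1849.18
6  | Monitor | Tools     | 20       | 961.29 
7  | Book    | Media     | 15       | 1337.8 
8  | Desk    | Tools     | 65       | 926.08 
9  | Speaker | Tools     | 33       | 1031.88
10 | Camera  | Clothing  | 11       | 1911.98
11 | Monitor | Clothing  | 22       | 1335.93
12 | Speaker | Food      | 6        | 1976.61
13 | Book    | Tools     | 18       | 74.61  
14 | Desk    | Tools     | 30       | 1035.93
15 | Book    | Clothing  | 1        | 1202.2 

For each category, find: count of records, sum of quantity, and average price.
SELECT category,
       COUNT(*) as cnt,
       SUM(quantity) as total_quantity,
       AVG(price) as avg_price
FROM sales
GROUP BY category

Result:
  Clothing: 3 records, 34 total quantity, 1483.37 avg price
  Food: 3 records, 92 total quantity, 1745.73 avg price
  Furniture: 1 records, 46 total quantity, 496.75 avg price
  Media: 2 records, 80 total quantity, 1195.08 avg price
  Tools: 6 records, 203 total quantity, 711.24 avg price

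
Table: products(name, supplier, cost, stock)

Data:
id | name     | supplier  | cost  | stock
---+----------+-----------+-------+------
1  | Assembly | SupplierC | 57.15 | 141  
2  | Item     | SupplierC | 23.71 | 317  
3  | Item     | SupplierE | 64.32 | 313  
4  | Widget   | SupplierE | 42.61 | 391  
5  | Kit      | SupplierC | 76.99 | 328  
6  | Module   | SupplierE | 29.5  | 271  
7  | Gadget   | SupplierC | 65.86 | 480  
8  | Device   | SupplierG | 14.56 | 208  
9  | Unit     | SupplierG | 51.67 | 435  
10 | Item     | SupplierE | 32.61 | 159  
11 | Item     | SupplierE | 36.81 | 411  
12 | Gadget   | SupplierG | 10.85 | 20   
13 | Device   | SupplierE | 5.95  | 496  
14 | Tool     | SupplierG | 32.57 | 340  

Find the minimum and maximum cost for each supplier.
SELECT supplier, MIN(cost), MAX(cost)
FROM products
GROUP BY supplier

Result:
  SupplierC: min=23.71, max=76.99
  SupplierE: min=5.95, max=64.32
  SupplierG: min=10.85, max=51.67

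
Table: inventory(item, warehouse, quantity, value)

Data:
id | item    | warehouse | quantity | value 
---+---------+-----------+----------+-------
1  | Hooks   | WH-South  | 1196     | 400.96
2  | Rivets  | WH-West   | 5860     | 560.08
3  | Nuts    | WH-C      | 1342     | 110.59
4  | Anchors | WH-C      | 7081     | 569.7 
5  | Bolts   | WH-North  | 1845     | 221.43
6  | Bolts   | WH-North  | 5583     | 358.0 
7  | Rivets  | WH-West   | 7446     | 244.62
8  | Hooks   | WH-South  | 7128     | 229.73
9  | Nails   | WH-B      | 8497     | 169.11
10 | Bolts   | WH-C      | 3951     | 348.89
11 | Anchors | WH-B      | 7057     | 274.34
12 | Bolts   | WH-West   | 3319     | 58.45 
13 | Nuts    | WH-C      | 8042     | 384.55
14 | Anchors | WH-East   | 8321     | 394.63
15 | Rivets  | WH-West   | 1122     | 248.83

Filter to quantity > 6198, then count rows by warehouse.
SELECT warehouse, COUNT(*)
FROM inventory
WHERE quantity > 6198
GROUP BY warehouse

Note: WHERE filters rows before grouping.

Result:
  WH-B: 2
  WH-C: 2
  WH-East: 1
  WH-South: 1
  WH-West: 1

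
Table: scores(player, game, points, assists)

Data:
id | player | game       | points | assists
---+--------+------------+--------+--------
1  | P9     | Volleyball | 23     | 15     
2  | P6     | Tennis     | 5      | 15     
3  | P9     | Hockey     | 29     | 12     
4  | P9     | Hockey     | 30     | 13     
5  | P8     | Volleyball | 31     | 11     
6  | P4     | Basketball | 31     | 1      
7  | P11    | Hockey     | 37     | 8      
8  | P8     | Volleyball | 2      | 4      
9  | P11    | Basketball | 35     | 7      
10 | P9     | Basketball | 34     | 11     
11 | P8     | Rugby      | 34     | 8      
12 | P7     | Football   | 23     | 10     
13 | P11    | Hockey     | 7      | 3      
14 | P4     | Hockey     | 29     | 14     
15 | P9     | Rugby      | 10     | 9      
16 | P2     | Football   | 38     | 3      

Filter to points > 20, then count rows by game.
SELECT game, COUNT(*)
FROM scores
WHERE points > 20
GROUP BY game

Note: WHERE filters rows before grouping.

Result:
  Basketball: 3
  Football: 2
  Hockey: 4
  Rugby: 1
  Volleyball: 2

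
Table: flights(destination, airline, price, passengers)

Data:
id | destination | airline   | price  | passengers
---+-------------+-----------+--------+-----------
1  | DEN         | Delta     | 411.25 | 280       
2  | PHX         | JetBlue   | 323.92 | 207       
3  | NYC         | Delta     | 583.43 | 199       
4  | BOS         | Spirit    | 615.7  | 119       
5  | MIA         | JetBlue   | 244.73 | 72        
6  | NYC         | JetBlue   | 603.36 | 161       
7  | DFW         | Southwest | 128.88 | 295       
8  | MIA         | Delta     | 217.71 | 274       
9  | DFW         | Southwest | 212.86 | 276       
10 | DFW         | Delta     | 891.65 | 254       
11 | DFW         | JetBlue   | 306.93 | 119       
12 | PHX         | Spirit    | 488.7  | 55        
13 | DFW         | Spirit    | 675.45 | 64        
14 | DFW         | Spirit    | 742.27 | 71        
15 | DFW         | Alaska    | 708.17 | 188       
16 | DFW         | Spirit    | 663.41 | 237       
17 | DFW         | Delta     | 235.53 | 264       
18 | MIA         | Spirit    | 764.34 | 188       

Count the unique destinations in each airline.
SELECT airline, COUNT(DISTINCT destination)
FROM flights
GROUP BY airline

Result:
  Alaska: 1 distinct
  Delta: 4 distinct
  JetBlue: 4 distinct
  Southwest: 1 distinct
  Spirit: 4 distinct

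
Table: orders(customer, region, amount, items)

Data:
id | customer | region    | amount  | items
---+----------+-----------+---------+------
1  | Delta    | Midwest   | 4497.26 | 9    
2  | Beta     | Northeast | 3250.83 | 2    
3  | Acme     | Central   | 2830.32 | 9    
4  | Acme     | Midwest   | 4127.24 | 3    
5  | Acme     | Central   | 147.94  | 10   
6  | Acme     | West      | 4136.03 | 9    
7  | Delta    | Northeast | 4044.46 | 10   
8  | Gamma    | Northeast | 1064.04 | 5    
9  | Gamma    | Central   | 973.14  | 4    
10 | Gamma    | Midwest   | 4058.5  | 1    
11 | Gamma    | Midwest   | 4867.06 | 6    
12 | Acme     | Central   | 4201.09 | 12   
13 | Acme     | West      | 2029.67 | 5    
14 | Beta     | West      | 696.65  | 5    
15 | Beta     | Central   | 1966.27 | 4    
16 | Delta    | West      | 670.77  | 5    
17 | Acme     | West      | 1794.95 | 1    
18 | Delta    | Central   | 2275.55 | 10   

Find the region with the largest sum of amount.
SELECT region, SUM(amount) as val
FROM orders
GROUP BY region
ORDER BY val DESC
LIMIT 1

Result: Midwest with sum(amount) = 17550.06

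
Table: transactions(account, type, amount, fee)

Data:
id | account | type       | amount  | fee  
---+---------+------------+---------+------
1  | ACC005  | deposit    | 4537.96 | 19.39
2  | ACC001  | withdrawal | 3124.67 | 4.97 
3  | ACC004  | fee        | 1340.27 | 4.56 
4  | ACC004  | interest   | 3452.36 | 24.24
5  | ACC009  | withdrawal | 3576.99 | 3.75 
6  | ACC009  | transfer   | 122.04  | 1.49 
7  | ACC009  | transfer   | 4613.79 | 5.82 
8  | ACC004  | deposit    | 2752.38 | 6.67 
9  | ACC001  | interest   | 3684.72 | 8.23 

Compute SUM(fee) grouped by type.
SELECT type, SUM(fee) as result
FROM transactions
GROUP BY type

Result:
  deposit: 26.06
  fee: 4.56
  interest: 32.47
  transfer: 7.31
  withdrawal: 8.72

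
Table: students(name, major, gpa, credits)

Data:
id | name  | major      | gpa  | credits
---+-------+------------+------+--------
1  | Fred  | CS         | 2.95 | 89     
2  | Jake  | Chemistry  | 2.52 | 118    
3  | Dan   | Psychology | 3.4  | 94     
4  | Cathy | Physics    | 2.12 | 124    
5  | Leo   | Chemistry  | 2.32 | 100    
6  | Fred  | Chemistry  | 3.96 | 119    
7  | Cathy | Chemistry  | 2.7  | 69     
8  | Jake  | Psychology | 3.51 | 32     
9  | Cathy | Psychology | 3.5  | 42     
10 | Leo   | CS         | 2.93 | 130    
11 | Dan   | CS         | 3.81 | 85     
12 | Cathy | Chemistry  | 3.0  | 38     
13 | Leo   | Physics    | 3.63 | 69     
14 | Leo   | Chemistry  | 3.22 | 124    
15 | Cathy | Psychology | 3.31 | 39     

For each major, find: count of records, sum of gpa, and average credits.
SELECT major,
       COUNT(*) as cnt,
       SUM(gpa) as total_gpa,
       AVG(credits) as avg_credits
FROM students
GROUP BY major

Result:
  CS: 3 records, 9.69 total gpa, 101.33 avg credits
  Chemistry: 6 records, 17.72 total gpa, 94.67 avg credits
  Physics: 2 records, 5.75 total gpa, 96.50 avg credits
  Psychology: 4 records, 13.72 total gpa, 51.75 avg credits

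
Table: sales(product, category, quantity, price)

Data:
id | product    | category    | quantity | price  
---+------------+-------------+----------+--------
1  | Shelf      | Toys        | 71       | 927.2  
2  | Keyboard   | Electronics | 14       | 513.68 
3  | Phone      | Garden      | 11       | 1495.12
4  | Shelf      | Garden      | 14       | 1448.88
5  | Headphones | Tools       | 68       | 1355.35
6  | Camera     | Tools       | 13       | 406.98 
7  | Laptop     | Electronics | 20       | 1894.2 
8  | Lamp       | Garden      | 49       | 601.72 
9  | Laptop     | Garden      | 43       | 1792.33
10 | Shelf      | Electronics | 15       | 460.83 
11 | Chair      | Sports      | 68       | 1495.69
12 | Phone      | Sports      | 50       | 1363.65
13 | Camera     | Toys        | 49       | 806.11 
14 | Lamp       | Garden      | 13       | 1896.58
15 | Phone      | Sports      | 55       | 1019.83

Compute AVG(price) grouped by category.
SELECT category, AVG(price) as result
FROM sales
GROUP BY category

Result:
  Electronics: 956.24
  Garden: 1446.93
  Sports: 1293.06
  Tools: 881.17
  Toys: 866.66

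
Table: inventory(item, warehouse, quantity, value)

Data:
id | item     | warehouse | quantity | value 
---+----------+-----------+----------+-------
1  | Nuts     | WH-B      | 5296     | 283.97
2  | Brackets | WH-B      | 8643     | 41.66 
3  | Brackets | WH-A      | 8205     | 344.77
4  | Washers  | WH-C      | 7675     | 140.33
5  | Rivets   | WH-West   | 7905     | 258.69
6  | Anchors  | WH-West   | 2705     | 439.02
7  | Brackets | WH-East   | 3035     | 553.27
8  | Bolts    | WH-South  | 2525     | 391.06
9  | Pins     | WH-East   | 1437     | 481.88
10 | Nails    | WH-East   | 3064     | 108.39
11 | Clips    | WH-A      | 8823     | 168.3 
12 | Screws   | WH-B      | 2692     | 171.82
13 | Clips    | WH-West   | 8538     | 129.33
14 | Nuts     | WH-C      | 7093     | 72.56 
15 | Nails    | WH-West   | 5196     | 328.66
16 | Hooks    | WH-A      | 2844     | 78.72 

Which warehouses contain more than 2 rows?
SELECT warehouse, COUNT(*) as cnt
FROM inventory
GROUP BY warehouse
HAVING COUNT(*) > 2

Result:
  WH-A: 3
  WH-B: 3
  WH-East: 3
  WH-West: 4

Note: HAVING filters groups after aggregation, WHERE filters rows before.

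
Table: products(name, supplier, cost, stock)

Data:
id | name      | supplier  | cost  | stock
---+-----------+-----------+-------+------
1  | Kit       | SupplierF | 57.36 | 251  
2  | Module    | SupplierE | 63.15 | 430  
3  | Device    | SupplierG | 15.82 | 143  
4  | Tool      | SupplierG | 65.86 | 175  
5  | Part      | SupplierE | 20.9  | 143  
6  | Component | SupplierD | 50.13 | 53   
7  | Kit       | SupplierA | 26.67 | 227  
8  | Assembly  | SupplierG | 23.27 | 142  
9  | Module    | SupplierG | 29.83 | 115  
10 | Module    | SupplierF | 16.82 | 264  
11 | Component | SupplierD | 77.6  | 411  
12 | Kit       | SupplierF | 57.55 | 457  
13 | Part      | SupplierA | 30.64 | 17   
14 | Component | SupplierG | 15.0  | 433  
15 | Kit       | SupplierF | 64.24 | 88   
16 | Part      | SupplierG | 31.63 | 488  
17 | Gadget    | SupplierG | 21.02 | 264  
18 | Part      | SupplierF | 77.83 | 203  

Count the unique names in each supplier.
SELECT supplier, COUNT(DISTINCT name)
FROM products
GROUP BY supplier

Result:
  SupplierA: 2 distinct
  SupplierD: 1 distinct
  SupplierE: 2 distinct
  SupplierF: 3 distinct
  SupplierG: 7 distinct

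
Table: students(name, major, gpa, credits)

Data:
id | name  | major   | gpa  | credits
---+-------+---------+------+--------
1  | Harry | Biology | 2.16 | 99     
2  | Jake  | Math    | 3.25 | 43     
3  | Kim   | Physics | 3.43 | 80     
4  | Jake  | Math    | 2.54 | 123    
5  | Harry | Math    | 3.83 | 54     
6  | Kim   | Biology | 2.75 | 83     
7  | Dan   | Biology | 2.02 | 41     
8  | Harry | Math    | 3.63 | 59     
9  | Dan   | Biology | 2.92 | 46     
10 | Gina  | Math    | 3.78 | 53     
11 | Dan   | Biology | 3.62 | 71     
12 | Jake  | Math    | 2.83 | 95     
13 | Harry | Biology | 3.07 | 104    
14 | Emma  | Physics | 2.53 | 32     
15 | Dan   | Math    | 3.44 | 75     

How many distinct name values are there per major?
SELECT major, COUNT(DISTINCT name)
FROM students
GROUP BY major

Result:
  Biology: 3 distinct
  Math: 4 distinct
  Physics: 2 distinct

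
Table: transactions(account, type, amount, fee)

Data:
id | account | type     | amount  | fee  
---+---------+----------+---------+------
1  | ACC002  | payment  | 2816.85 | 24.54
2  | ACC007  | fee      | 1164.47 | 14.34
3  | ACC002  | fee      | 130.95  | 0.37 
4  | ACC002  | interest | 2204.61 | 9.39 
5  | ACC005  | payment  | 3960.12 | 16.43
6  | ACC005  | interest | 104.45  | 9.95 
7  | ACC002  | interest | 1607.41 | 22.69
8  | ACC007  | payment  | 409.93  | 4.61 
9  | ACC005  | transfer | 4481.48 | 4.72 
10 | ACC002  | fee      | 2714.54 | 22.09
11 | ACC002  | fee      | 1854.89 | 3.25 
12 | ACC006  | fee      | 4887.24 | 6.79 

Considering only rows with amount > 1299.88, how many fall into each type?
SELECT type, COUNT(*)
FROM transactions
WHERE amount > 1299.88
GROUP BY type

Note: WHERE filters rows before grouping.

Result:
  fee: 3
  interest: 2
  payment: 2
  transfer: 1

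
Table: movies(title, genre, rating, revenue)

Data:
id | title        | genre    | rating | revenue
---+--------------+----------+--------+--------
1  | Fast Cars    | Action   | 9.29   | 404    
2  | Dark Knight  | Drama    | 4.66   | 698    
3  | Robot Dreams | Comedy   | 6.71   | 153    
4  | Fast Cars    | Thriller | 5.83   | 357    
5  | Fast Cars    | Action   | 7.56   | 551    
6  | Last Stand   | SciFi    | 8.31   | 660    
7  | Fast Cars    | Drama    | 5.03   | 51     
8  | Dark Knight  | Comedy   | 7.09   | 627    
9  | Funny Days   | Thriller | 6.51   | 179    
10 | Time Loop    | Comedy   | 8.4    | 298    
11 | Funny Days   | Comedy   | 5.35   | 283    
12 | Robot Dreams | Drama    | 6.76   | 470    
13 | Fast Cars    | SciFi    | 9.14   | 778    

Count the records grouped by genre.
SELECT genre, COUNT(*) as count
FROM movies
GROUP BY genre

Result:
  Action: 2
  Comedy: 4
  Drama: 3
  SciFi: 2
  Thriller: 2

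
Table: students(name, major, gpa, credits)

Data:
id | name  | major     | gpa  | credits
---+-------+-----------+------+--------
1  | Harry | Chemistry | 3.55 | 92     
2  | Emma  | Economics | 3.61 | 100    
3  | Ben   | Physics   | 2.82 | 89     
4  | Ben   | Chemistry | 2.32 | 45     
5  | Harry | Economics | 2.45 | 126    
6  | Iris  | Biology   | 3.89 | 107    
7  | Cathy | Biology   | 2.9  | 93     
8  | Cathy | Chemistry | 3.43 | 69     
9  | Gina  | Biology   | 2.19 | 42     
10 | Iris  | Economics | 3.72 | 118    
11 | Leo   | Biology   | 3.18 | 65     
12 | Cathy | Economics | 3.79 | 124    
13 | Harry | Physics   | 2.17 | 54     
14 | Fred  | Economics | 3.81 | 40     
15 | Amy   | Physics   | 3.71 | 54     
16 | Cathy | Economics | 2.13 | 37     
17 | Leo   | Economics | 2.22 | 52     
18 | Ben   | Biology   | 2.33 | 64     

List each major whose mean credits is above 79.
SELECT major, AVG(credits)
FROM students
GROUP BY major
HAVING AVG(credits) > 79

Result:
  Economics: avg=85.29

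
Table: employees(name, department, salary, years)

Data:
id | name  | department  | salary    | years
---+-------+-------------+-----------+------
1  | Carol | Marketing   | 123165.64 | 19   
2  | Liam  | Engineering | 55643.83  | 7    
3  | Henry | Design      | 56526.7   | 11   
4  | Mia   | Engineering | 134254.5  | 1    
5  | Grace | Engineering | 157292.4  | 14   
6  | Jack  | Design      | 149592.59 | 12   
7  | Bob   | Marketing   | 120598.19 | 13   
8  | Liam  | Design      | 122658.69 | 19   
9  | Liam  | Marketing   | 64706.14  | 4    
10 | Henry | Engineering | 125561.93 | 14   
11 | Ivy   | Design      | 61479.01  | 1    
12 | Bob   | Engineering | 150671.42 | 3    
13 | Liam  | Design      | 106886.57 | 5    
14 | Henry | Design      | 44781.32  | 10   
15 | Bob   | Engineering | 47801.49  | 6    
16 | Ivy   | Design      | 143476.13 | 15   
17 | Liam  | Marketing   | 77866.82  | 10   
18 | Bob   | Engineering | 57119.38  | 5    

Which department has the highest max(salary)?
SELECT department, MAX(salary) as val
FROM employees
GROUP BY department
ORDER BY val DESC
LIMIT 1

Result: Engineering with max(salary) = 157292.40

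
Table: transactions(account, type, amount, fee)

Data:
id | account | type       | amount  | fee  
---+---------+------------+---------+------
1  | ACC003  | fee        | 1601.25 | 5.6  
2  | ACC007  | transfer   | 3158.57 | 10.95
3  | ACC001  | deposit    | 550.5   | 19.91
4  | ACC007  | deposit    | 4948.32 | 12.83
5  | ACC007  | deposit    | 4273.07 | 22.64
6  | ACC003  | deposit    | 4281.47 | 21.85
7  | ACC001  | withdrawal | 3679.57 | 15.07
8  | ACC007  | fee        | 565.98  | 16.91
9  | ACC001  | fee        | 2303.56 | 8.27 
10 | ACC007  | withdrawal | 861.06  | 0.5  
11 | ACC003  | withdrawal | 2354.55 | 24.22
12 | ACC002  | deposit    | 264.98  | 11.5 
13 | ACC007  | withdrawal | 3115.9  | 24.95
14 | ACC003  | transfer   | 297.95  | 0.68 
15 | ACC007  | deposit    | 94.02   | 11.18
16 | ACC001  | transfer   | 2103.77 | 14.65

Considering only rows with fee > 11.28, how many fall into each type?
SELECT type, COUNT(*)
FROM transactions
WHERE fee > 11.28
GROUP BY type

Note: WHERE filters rows before grouping.

Result:
  deposit: 5
  fee: 1
  transfer: 1
  withdrawal: 3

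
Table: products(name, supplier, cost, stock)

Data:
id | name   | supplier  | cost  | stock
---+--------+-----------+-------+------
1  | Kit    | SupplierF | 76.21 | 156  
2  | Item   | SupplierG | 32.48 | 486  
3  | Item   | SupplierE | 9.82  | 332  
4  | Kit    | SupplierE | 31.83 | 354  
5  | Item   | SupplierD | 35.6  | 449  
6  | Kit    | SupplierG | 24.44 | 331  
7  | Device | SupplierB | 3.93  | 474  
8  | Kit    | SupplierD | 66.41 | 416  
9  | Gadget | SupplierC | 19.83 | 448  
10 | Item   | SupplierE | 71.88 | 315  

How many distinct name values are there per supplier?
SELECT supplier, COUNT(DISTINCT name)
FROM products
GROUP BY supplier

Result:
  SupplierB: 1 distinct
  SupplierC: 1 distinct
  SupplierD: 2 distinct
  SupplierE: 2 distinct
  SupplierF: 1 distinct
  SupplierG: 2 distinct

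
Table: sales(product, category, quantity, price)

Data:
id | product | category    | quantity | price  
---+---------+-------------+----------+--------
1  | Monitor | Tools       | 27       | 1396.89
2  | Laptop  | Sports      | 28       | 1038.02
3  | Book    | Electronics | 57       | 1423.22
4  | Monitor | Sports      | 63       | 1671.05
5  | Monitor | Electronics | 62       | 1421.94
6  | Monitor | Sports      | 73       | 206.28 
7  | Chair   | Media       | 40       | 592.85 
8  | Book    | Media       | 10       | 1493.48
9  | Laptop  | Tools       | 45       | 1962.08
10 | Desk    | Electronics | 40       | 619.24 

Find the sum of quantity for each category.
SELECT category, SUM(quantity) as result
FROM sales
GROUP BY category

Result:
  Electronics: 159
  Media: 50
  Sports: 164
  Tools: 72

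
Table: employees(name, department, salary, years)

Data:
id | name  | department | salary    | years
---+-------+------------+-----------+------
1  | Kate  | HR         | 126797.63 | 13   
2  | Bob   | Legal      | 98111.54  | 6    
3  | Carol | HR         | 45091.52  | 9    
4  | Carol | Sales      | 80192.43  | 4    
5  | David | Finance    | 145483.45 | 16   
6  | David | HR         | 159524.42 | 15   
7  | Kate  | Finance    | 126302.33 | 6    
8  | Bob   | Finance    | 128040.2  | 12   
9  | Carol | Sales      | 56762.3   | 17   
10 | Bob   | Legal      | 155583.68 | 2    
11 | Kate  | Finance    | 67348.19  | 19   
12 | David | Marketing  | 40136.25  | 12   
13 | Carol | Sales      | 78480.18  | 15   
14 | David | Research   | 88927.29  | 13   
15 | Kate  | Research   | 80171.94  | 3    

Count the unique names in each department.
SELECT department, COUNT(DISTINCT name)
FROM employees
GROUP BY department

Result:
  Finance: 3 distinct
  HR: 3 distinct
  Legal: 1 distinct
  Marketing: 1 distinct
  Research: 2 distinct
  Sales: 1 distinct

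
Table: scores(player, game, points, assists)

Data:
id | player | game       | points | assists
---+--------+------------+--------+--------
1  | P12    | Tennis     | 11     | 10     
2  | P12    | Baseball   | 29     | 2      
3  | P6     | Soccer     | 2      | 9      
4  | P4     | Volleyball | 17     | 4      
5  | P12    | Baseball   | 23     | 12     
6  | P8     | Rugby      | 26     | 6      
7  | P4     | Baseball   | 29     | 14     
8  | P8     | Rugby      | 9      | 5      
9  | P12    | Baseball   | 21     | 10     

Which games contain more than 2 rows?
SELECT game, COUNT(*) as cnt
FROM scores
GROUP BY game
HAVING COUNT(*) > 2

Result:
  Baseball: 4

Note: HAVING filters groups after aggregation, WHERE filters rows before.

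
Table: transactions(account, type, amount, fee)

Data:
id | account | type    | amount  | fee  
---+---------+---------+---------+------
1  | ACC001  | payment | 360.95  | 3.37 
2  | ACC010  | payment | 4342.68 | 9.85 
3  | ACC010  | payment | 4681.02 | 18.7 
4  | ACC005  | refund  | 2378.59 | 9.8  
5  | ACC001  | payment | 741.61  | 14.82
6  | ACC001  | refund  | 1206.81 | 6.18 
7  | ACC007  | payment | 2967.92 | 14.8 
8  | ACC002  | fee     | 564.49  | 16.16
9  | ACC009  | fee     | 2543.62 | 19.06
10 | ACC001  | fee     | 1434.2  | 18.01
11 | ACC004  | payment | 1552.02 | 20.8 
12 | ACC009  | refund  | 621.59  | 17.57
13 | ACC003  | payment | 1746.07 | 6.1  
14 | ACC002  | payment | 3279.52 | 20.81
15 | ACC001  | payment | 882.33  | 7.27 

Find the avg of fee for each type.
SELECT type, AVG(fee) as result
FROM transactions
GROUP BY type

Result:
  fee: 17.74
  payment: 12.95
  refund: 11.18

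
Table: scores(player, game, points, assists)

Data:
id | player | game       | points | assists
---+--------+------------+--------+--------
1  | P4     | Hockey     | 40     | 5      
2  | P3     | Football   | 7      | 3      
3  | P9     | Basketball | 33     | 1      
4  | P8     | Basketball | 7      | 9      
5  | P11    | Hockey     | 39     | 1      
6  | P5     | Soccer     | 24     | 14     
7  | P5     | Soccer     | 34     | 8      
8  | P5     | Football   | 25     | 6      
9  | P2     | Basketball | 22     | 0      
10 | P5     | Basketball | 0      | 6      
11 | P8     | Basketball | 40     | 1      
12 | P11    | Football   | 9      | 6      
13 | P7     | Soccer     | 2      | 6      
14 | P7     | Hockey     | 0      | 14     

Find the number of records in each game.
SELECT game, COUNT(*) as count
FROM scores
GROUP BY game

Result:
  Basketball: 5
  Football: 3
  Hockey: 3
  Soccer: 3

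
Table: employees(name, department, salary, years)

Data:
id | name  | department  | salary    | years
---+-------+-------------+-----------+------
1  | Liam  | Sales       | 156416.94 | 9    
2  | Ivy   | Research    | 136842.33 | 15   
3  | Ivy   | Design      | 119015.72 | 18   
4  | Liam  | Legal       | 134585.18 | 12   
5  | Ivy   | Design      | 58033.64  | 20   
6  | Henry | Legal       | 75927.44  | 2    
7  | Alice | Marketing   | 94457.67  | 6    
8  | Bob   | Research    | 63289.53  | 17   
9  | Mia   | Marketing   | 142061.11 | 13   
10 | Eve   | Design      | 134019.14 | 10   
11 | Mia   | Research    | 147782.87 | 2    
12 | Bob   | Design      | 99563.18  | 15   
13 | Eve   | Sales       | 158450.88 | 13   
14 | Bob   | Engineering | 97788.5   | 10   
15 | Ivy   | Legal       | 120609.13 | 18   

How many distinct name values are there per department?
SELECT department, COUNT(DISTINCT name)
FROM employees
GROUP BY department

Result:
  Design: 3 distinct
  Engineering: 1 distinct
  Legal: 3 distinct
  Marketing: 2 distinct
  Research: 3 distinct
  Sales: 2 distinct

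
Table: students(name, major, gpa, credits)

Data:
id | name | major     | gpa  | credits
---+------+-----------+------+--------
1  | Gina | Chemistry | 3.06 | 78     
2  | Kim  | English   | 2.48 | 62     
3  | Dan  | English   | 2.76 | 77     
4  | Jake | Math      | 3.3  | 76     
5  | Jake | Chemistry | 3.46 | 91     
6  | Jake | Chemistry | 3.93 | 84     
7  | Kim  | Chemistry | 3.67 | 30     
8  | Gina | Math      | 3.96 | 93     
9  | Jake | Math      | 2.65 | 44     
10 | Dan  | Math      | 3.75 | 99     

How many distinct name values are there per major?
SELECT major, COUNT(DISTINCT name)
FROM students
GROUP BY major

Result:
  Chemistry: 3 distinct
  English: 2 distinct
  Math: 3 distinct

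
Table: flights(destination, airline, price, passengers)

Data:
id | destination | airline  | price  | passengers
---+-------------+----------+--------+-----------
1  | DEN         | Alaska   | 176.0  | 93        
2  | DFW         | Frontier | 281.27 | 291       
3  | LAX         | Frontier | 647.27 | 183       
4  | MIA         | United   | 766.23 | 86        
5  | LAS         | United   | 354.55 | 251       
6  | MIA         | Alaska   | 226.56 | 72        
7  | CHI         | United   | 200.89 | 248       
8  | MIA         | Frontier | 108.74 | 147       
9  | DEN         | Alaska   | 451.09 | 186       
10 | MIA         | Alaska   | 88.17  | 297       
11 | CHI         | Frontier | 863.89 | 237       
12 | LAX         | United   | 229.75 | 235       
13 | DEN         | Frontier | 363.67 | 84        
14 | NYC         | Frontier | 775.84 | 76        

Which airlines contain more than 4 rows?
SELECT airline, COUNT(*) as cnt
FROM flights
GROUP BY airline
HAVING COUNT(*) > 4

Result:
  Frontier: 6

Note: HAVING filters groups after aggregation, WHERE filters rows before.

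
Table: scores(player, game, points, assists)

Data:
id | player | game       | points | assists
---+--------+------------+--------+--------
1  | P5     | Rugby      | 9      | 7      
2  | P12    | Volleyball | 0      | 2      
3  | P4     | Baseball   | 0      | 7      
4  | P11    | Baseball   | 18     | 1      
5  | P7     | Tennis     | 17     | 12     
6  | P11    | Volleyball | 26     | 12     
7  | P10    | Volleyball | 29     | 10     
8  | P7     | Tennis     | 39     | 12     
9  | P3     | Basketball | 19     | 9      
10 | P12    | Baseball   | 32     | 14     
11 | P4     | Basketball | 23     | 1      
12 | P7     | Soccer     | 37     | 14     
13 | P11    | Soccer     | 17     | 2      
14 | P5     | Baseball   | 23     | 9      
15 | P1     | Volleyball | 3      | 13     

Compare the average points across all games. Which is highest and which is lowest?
SELECT game, AVG(points)
FROM scores
GROUP BY game
ORDER BY AVG(points)

All groups:
  Rugby: 9.00
  Volleyball: 14.50
  Baseball: 18.25
  Basketball: 21.00
  Soccer: 27.00
  Tennis: 28.00

Highest: Tennis (28.00)
Lowest: Rugby (9.00)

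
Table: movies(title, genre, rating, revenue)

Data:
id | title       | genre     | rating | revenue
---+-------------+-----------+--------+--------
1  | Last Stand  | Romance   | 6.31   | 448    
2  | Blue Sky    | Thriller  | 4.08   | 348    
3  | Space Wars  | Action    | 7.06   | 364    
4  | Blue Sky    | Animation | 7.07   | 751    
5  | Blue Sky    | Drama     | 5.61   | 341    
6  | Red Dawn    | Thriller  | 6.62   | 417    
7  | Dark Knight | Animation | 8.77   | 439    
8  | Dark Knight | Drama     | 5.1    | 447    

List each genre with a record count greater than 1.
SELECT genre, COUNT(*) as cnt
FROM movies
GROUP BY genre
HAVING COUNT(*) > 1

Result:
  Animation: 2
  Drama: 2
  Thriller: 2

Note: HAVING filters groups after aggregation, WHERE filters rows before.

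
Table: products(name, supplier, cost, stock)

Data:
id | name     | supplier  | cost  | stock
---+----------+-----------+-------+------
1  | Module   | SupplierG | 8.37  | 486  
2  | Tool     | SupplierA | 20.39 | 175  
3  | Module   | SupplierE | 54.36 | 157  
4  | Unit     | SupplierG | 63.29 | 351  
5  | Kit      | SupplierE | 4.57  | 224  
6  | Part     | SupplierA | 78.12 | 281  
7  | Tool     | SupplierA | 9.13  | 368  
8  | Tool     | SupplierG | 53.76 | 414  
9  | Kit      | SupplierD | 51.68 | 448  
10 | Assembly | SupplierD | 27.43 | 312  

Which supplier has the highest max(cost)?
SELECT supplier, MAX(cost) as val
FROM products
GROUP BY supplier
ORDER BY val DESC
LIMIT 1

Result: SupplierA with max(cost) = 78.12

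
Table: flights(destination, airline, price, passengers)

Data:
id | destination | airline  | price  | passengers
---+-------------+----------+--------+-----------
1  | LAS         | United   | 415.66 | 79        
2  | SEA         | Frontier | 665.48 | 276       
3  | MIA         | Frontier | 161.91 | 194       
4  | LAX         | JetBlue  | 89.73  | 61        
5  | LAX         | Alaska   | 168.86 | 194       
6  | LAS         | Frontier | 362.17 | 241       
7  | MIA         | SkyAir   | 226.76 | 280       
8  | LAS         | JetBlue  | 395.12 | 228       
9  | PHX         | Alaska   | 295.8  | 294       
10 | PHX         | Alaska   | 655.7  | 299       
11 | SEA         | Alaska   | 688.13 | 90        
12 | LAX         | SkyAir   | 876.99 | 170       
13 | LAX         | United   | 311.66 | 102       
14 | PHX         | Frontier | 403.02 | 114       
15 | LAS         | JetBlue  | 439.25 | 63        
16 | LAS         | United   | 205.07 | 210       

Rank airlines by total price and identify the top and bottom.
SELECT airline, SUM(price)
FROM flights
GROUP BY airline
ORDER BY SUM(price)

All groups:
  JetBlue: 924.10
  United: 932.39
  SkyAir: 1103.75
  Frontier: 1592.58
  Alaska: 1808.49

Highest: Alaska (1808.49)
Lowest: JetBlue (924.10)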